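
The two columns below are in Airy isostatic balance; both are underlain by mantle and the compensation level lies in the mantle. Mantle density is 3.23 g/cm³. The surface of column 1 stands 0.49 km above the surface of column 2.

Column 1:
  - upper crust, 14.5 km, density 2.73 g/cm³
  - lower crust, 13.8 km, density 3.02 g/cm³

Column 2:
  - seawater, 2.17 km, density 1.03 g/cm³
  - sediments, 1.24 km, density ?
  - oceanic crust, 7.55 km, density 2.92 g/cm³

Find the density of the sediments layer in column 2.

Take the compensation level at the base of the deeper column (depth z_c below the surface of column 1) and equate Σ ρ_i t_i down to z_c; mantle fills any gap and the z_c terms cancel.
Column 1: 14.5×2.73 + 13.8×3.02 + (z_c − 28.3)×3.23
Column 2: 0.49×0 + 2.17×1.03 + 1.24×ρ + 7.55×2.92 + (z_c − 0.49 − 10.96)×3.23
The z_c×3.23 term appears on both sides and cancels. Collect the known terms of each column as K = Σ(ρt)_known − 3.23 × (depth of known layers): K_1 = 81.261 − 3.23×28.3 = −10.148; K_2 = 24.2811 − 3.23×(0.49 + 10.96) = −12.7024.
Balance: K_1 = K_2 + 1.24×ρ, so ρ = (K_1 − K_2)/1.24 = 2.5544/1.24 = 2.06 g/cm³.

2.06 g/cm³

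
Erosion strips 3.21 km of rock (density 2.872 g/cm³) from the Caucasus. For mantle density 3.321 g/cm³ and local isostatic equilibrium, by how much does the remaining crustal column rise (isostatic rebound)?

Unloading: uplift u = e ρ_c/ρ_m = 3.21 km × 2.872/3.321 = 2.78 km.

2.78 km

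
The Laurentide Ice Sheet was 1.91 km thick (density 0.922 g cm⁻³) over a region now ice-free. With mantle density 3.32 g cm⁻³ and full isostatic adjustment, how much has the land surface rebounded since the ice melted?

Removing the load lets mantle flow back in; uplift u satisfies ρ_ice t = ρ_m u.
u = t ρ_ice/ρ_m = 1.91 km × 0.922/3.32 = 0.53 km.

0.53 km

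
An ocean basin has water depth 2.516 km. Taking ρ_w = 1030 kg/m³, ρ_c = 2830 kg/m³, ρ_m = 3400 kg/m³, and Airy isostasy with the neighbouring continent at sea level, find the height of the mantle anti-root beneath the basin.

7.95 km

Equating mass per unit area of the two columns: replacing crust with seawater at the top is compensated by replacing crust with mantle at the base: d (ρ_c − ρ_w) = a (ρ_m − ρ_c).
a = d (ρ_c − ρ_w)/(ρ_m − ρ_c) = 2.516 km × 1800/570 = 7.95 km.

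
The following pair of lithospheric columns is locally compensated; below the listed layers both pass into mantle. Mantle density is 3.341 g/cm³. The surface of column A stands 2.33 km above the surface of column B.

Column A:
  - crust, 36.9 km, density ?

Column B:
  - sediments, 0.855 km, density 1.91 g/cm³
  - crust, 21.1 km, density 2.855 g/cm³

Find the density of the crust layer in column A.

Take the compensation level at the base of the deeper column (depth z_c below the surface of column A) and equate Σ ρ_i t_i down to z_c; mantle fills any gap and the z_c terms cancel.
Column A: 36.9×ρ + (z_c − 36.9)×3.341
Column B: 2.33×0 + 0.855×1.91 + 21.1×2.855 + (z_c − 2.33 − 21.955)×3.341
The z_c×3.341 term appears on both sides and cancels. Collect the known terms of each column as K = Σ(ρt)_known − 3.341 × (depth of known layers): K_A = 0 − 3.341×36.9 = −123.2829; K_B = 61.87355 − 3.341×(2.33 + 21.955) = −19.262635.
Balance: K_A + 36.9×ρ = K_B, so ρ = (K_B − K_A)/36.9 = 104.02/36.9 = 2.82 g/cm³.

2.82 g/cm³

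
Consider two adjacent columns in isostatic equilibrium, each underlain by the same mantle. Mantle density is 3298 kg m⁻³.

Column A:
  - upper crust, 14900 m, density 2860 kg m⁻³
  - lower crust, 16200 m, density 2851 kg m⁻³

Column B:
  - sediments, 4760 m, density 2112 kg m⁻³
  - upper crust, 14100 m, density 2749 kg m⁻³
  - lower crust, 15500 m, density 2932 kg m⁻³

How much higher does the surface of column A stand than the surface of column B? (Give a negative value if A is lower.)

For any compensation level in the mantle, the mantle terms cancel and isostasy reduces to e = (Σt_A − Σt_B) − (Σ(ρt)_A − Σ(ρt)_B) / ρ_m.
Σt_A = 31100 m; Σt_B = 34360 m; Σ(ρt)_A = 88800200; Σ(ρt)_B = 94260020 (in m·kg m⁻³).
e = (31100 − 34360) − (88800200 − 94260020) / 3298 = −1600 m.

−1600 m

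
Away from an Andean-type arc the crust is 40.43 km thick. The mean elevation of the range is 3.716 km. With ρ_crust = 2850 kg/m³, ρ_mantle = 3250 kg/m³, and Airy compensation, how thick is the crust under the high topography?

Root depth r = h ρ_c / (ρ_m − ρ_c) = 3.716 km × 2850 / 400 = 26.48 km.
Total thickness = T + h + r = 40.43 km + 3.716 km + 26.48 km = 70.6 km.

70.6 km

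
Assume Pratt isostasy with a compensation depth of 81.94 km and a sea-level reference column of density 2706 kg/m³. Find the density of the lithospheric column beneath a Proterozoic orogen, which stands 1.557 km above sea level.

2660 kg/m³

Pratt balance: ρ_ref D = ρ (D + h).
ρ = ρ_ref D/(D + h) = 2706 × 81.94 km/(81.94 km + 1.557 km) = 2660 kg/m³.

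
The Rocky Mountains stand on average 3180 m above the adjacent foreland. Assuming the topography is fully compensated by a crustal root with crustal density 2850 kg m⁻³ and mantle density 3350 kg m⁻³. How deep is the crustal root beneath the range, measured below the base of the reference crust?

For local isostatic compensation: the weight of the topography is balanced by the buoyancy of the root, ρ_c h = (ρ_m − ρ_c) r.
r = h · ρ_c / (ρ_m − ρ_c) = 3180 m × 2850 / (3350 − 2850) = 18100 m.

18100 m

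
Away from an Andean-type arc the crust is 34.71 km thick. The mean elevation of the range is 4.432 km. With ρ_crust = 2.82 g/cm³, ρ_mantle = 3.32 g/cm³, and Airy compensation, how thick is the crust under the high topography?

64.1 km

Root depth r = h ρ_c / (ρ_m − ρ_c) = 4.432 km × 2.82 / 0.5 = 25 km.
Total thickness = T + h + r = 34.71 km + 4.432 km + 25 km = 64.1 km.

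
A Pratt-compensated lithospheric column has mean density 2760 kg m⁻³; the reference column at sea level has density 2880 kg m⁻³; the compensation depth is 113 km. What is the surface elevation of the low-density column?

4.91 km

ρ_ref D = ρ (D + h) → h = D (ρ_ref − ρ)/ρ.
h = 113 km × (2880 − 2760)/2760 = 4.91 km.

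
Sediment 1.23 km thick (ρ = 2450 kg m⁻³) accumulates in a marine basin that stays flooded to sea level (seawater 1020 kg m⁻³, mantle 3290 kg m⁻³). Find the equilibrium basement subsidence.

Submarine loading: the sediment displaces seawater, and the subsidence is in turn flooded, so s (ρ_m − ρ_w) = t (ρ_sed − ρ_w).
s = 1.23 km × (2450 − 1020) / (3290 − 1020) = 0.775 km.

0.775 km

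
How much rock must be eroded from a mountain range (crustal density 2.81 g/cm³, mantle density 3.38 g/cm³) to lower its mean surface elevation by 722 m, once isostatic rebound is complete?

Net drop Δ = e − u = e − e ρ_c/ρ_m = e (ρ_m − ρ_c)/ρ_m.
e = Δ ρ_m/(ρ_m − ρ_c) = 722 m × 3.38/0.57 = 4280 m.

4280 m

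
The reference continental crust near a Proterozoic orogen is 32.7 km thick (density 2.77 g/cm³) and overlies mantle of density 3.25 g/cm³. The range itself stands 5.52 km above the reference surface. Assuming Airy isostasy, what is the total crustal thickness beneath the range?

70.1 km

Root depth r = h ρ_c / (ρ_m − ρ_c) = 5.52 km × 2.77 / 0.48 = 31.86 km.
Total thickness = T + h + r = 32.7 km + 5.52 km + 31.86 km = 70.1 km.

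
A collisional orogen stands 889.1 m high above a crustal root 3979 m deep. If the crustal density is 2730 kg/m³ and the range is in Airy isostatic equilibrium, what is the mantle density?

Airy balance: ρ_c h = (ρ_m − ρ_c) r → ρ_m = ρ_c (1 + h/r).
ρ_m = 2730 × (1 + 889.1 m/3979 m) = 3340 kg/m³.

3340 kg/m³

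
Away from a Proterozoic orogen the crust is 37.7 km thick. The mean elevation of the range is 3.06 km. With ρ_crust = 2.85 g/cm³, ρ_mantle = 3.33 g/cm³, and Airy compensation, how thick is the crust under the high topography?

58.9 km

Root depth r = h ρ_c / (ρ_m − ρ_c) = 3.06 km × 2.85 / 0.48 = 18.17 km.
Total thickness = T + h + r = 37.7 km + 3.06 km + 18.17 km = 58.9 km.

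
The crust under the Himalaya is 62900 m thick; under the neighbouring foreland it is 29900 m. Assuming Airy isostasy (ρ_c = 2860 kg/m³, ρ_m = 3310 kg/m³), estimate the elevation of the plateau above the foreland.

Excess crust Δ = 62900 m − 29900 m = 33000 m, split between elevation h and root r with h + r = Δ.
Airy balance ρ_c h = (ρ_m − ρ_c) r gives r = h ρ_c/(ρ_m − ρ_c), so h (1 + ρ_c/(ρ_m − ρ_c)) = Δ, i.e. h = Δ (ρ_m − ρ_c)/ρ_m.
h = 33000 m × 450/3310 = 4490 m.

4490 m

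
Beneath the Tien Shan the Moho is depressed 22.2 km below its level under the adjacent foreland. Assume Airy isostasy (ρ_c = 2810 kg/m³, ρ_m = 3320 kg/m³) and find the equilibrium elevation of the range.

4.03 km

For local isostatic compensation: ρ_c h = (ρ_m − ρ_c) r.
h = r (ρ_m − ρ_c) / ρ_c = 22.2 km × (3320 − 2810) / 2810 = 4.03 km.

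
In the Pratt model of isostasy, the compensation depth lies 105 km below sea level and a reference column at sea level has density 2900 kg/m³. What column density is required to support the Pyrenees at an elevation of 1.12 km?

2870 kg/m³

Pratt balance: ρ_ref D = ρ (D + h).
ρ = ρ_ref D/(D + h) = 2900 × 105 km/(105 km + 1.12 km) = 2870 kg/m³.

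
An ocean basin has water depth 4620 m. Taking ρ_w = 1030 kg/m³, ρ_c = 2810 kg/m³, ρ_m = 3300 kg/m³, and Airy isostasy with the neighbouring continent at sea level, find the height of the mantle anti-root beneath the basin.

16800 m

Balancing pressure at the compensation depth: replacing crust with seawater at the top is compensated by replacing crust with mantle at the base: d (ρ_c − ρ_w) = a (ρ_m − ρ_c).
a = d (ρ_c − ρ_w)/(ρ_m − ρ_c) = 4620 m × 1780/490 = 16800 m.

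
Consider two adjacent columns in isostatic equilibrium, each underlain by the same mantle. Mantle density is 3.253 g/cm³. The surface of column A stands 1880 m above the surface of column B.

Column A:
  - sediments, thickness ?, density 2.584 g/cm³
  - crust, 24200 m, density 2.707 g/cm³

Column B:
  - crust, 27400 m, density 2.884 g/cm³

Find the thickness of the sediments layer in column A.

Take the compensation level at the base of the deeper column (depth z_c below the surface of column A) and equate Σ ρ_i t_i down to z_c; mantle fills any gap and the z_c terms cancel.
Column A: x×2.584 + 24200×2.707 + (z_c − 24200 − x)×3.253
Column B: 1880×0 + 27400×2.884 + (z_c − 1880 − 27400)×3.253
The z_c×3.253 term appears on both sides and cancels. Collect the known terms of each column as K = Σ(ρt)_known − 3.253 × (depth of known layers): K_A = 65509.4 − 3.253×24200 = −13213.2; K_B = 79021.6 − 3.253×(1880 + 27400) = −16226.24.
Balance: K_A − x×(3.253 − 2.584) = K_B, so x = (K_A − K_B)/(3.253 − 2.584) = 3013.04/0.669 = 4500 m.

4500 m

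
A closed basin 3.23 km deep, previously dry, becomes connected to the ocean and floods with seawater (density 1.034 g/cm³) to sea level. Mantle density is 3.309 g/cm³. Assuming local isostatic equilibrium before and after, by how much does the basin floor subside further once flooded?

After flooding the water column is d + s deep. Its weight must equal the weight of mantle displaced by the extra subsidence s: (d + s) ρ_w = s ρ_m.
s = d ρ_w / (ρ_m − ρ_w) = 3.23 km × 1.034/(3.309 − 1.034) = 1.47 km.

1.47 km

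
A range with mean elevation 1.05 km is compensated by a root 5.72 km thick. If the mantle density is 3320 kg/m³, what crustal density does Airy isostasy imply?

ρ_c h = (ρ_m − ρ_c) r → ρ_c (h + r) = ρ_m r → ρ_c = ρ_m r / (h + r).
ρ_c = 3320 × 5.72 km / (1.05 km + 5.72 km) = 2810 kg/m³.

2810 kg/m³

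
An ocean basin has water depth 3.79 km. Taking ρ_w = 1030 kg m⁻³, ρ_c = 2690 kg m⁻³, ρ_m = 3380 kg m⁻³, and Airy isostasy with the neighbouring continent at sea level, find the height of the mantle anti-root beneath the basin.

By Archimedes' principle applied to the lithosphere: replacing crust with seawater at the top is compensated by replacing crust with mantle at the base: d (ρ_c − ρ_w) = a (ρ_m − ρ_c).
a = d (ρ_c − ρ_w)/(ρ_m − ρ_c) = 3.79 km × 1660/690 = 9.12 km.

9.12 km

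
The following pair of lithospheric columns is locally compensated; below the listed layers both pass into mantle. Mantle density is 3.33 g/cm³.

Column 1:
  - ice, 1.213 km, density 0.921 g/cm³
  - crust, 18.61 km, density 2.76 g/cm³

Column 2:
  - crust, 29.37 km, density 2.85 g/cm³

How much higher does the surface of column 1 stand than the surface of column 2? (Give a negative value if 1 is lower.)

For any compensation level in the mantle, the mantle terms cancel and isostasy reduces to e = (Σt_1 − Σt_2) − (Σ(ρt)_1 − Σ(ρt)_2) / ρ_m.
Σt_1 = 19.823 km; Σt_2 = 29.37 km; Σ(ρt)_1 = 52.480773; Σ(ρt)_2 = 83.7045 (in km·g/cm³).
e = (19.823 − 29.37) − (52.480773 − 83.7045) / 3.33 = −0.171 km.

−0.171 km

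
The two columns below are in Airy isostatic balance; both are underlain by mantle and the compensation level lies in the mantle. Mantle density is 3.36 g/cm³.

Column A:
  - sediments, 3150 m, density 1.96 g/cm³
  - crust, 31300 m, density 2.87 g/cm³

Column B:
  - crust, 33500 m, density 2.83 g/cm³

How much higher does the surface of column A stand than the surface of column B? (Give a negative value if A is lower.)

For any compensation level in the mantle, the mantle terms cancel and isostasy reduces to e = (Σt_A − Σt_B) − (Σ(ρt)_A − Σ(ρt)_B) / ρ_m.
Σt_A = 34450 m; Σt_B = 33500 m; Σ(ρt)_A = 96005; Σ(ρt)_B = 94805 (in m·g/cm³).
e = (34450 − 33500) − (96005 − 94805) / 3.36 = 593 m.

593 m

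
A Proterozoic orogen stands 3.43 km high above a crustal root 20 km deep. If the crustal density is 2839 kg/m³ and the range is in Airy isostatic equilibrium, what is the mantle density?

Airy balance: ρ_c h = (ρ_m − ρ_c) r → ρ_m = ρ_c (1 + h/r).
ρ_m = 2839 × (1 + 3.43 km/20 km) = 3330 kg/m³.

3330 kg/m³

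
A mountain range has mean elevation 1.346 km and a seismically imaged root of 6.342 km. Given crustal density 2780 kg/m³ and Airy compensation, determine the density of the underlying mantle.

3370 kg/m³

Airy balance: ρ_c h = (ρ_m − ρ_c) r → ρ_m = ρ_c (1 + h/r).
ρ_m = 2780 × (1 + 1.346 km/6.342 km) = 3370 kg/m³.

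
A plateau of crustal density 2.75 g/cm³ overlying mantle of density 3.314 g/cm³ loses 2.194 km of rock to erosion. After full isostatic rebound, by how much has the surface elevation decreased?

Rebound u = e ρ_c/ρ_m = 2.194 km × 2.75/3.314 = 1.821 km.
Net surface drop = e − u = 2.194 km − 1.821 km = e (ρ_m − ρ_c)/ρ_m = 0.373 km.

0.373 km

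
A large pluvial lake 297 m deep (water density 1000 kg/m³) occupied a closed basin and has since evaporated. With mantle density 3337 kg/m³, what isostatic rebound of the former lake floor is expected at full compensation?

u = d ρ_w/ρ_m = 297 m × 1000/3337 = 89 m.

89 m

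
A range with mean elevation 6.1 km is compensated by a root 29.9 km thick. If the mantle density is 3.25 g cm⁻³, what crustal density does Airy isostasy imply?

ρ_c h = (ρ_m − ρ_c) r → ρ_c (h + r) = ρ_m r → ρ_c = ρ_m r / (h + r).
ρ_c = 3.25 × 29.9 km / (6.1 km + 29.9 km) = 2.7 g cm⁻³.

2.7 g cm⁻³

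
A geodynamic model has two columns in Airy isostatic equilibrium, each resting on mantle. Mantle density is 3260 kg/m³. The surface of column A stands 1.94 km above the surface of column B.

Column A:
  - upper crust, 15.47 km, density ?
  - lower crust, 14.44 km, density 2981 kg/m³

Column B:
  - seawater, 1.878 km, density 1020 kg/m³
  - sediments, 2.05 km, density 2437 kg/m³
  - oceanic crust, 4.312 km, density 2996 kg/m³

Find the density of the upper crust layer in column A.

2660 kg/m³

Take the compensation level at the base of the deeper column (depth z_c below the surface of column A) and equate Σ ρ_i t_i down to z_c; mantle fills any gap and the z_c terms cancel.
Column A: 15.47×ρ + 14.44×2981 + (z_c − 29.91)×3260
Column B: 1.94×0 + 1.878×1020 + 2.05×2437 + 4.312×2996 + (z_c − 1.94 − 8.24)×3260
The z_c×3260 term appears on both sides and cancels. Collect the known terms of each column as K = Σ(ρt)_known − 3260 × (depth of known layers): K_A = 43045.64 − 3260×29.91 = −54460.96; K_B = 19830.162 − 3260×(1.94 + 8.24) = −13356.638.
Balance: K_A + 15.47×ρ = K_B, so ρ = (K_B − K_A)/15.47 = 41104.3/15.47 = 2660 kg/m³.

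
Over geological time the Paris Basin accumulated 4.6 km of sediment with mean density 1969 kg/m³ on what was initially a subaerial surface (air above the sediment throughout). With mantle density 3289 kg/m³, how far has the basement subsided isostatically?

Subaerial load: s = t ρ_sed / ρ_m = 4.6 km × 1969/3289 = 2.75 km.

2.75 km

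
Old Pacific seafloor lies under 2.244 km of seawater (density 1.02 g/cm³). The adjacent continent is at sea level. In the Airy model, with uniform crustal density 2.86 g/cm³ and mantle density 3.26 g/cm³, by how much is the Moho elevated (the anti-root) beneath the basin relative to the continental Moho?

10.3 km

Isostatic balance requires: replacing crust with seawater at the top is compensated by replacing crust with mantle at the base: d (ρ_c − ρ_w) = a (ρ_m − ρ_c).
a = d (ρ_c − ρ_w)/(ρ_m − ρ_c) = 2.244 km × 1.84/0.4 = 10.3 km.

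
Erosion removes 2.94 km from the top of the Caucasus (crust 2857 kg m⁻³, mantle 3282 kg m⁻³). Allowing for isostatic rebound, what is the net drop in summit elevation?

0.381 km

Rebound u = e ρ_c/ρ_m = 2.94 km × 2857/3282 = 2.559 km.
Net surface drop = e − u = 2.94 km − 2.559 km = e (ρ_m − ρ_c)/ρ_m = 0.381 km.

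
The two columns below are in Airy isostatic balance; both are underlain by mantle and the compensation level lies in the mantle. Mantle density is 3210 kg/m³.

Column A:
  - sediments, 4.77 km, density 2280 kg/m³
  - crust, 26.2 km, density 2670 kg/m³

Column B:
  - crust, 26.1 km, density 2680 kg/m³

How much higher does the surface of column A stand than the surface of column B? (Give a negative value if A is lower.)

1.48 km

For any compensation level in the mantle, the mantle terms cancel and isostasy reduces to e = (Σt_A − Σt_B) − (Σ(ρt)_A − Σ(ρt)_B) / ρ_m.
Σt_A = 30.97 km; Σt_B = 26.1 km; Σ(ρt)_A = 80829.6; Σ(ρt)_B = 69948 (in km·kg/m³).
e = (30.97 − 26.1) − (80829.6 − 69948) / 3210 = 1.48 km.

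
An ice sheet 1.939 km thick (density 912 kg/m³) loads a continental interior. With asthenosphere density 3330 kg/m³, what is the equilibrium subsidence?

0.531 km

Isostatic balance requires: the ice load ρ_ice t is balanced by mantle displaced below, ρ_m s.
s = t ρ_ice / ρ_m = 1.939 km × 912/3330 = 0.531 km.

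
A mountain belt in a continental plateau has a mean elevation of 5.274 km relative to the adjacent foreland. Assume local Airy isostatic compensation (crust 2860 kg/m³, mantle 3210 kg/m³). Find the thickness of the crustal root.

Isostatic balance requires: the weight of the topography is balanced by the buoyancy of the root, ρ_c h = (ρ_m − ρ_c) r.
r = h · ρ_c / (ρ_m − ρ_c) = 5.274 km × 2860 / (3210 − 2860) = 43.1 km.

43.1 km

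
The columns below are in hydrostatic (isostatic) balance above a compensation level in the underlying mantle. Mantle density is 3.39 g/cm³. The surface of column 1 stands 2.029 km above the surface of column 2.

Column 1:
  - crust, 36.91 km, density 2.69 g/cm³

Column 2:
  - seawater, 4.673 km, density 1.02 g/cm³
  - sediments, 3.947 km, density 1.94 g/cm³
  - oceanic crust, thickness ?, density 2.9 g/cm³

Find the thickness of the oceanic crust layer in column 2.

Take the compensation level at the base of the deeper column (depth z_c below the surface of column 1) and equate Σ ρ_i t_i down to z_c; mantle fills any gap and the z_c terms cancel.
Column 1: 36.91×2.69 + (z_c − 36.91)×3.39
Column 2: 2.029×0 + 4.673×1.02 + 3.947×1.94 + x×2.9 + (z_c − 2.029 − 8.62 − x)×3.39
The z_c×3.39 term appears on both sides and cancels. Collect the known terms of each column as K = Σ(ρt)_known − 3.39 × (depth of known layers): K_1 = 99.2879 − 3.39×36.91 = −25.837; K_2 = 12.42364 − 3.39×(2.029 + 8.62) = −23.67647.
Balance: K_1 = K_2 − x×(3.39 − 2.9), so x = (K_2 − K_1)/(3.39 − 2.9) = 2.16053/0.49 = 4.41 km.

4.41 km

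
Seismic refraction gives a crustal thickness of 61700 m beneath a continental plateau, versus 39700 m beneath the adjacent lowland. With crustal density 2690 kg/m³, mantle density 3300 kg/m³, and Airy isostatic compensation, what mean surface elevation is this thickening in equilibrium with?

Excess crust Δ = 61700 m − 39700 m = 22000 m, split between elevation h and root r with h + r = Δ.
Airy balance ρ_c h = (ρ_m − ρ_c) r gives r = h ρ_c/(ρ_m − ρ_c), so h (1 + ρ_c/(ρ_m − ρ_c)) = Δ, i.e. h = Δ (ρ_m − ρ_c)/ρ_m.
h = 22000 m × 610/3300 = 4070 m.

4070 m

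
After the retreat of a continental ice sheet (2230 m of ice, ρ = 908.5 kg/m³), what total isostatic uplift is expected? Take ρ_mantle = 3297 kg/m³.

Removing the load lets mantle flow back in; uplift u satisfies ρ_ice t = ρ_m u.
u = t ρ_ice/ρ_m = 2230 m × 908.5/3297 = 614 m.

614 m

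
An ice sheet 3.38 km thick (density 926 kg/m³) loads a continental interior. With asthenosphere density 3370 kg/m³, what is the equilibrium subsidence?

By Archimedes' principle applied to the lithosphere: the ice load ρ_ice t is balanced by mantle displaced below, ρ_m s.
s = t ρ_ice / ρ_m = 3.38 km × 926/3370 = 0.929 km.

0.929 km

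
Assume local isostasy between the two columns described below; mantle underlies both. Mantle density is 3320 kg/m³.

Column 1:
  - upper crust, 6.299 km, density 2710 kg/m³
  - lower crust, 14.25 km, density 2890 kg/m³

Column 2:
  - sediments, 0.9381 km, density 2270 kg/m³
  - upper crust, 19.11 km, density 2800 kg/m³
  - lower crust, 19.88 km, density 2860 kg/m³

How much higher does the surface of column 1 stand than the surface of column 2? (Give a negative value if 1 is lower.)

−3.04 km

For any compensation level in the mantle, the mantle terms cancel and isostasy reduces to e = (Σt_1 − Σt_2) − (Σ(ρt)_1 − Σ(ρt)_2) / ρ_m.
Σt_1 = 20.549 km; Σt_2 = 39.9281 km; Σ(ρt)_1 = 58252.79; Σ(ρt)_2 = 112494.287 (in km·kg/m³).
e = (20.549 − 39.9281) − (58252.79 − 112494.287) / 3320 = −3.04 km.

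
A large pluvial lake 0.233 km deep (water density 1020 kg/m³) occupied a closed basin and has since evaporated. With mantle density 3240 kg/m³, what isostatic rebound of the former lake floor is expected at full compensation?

0.0734 km

u = d ρ_w/ρ_m = 0.233 km × 1020/3240 = 0.0734 km.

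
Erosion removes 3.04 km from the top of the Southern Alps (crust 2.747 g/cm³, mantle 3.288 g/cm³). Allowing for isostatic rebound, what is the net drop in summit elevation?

0.5 km

Rebound u = e ρ_c/ρ_m = 3.04 km × 2.747/3.288 = 2.54 km.
Net surface drop = e − u = 3.04 km − 2.54 km = e (ρ_m − ρ_c)/ρ_m = 0.5 km.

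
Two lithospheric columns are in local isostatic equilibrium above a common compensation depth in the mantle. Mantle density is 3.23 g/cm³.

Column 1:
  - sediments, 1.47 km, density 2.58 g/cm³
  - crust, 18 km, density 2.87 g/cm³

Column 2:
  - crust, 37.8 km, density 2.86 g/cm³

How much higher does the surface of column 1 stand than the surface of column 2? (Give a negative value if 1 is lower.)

For any compensation level in the mantle, the mantle terms cancel and isostasy reduces to e = (Σt_1 − Σt_2) − (Σ(ρt)_1 − Σ(ρt)_2) / ρ_m.
Σt_1 = 19.47 km; Σt_2 = 37.8 km; Σ(ρt)_1 = 55.4526; Σ(ρt)_2 = 108.108 (in km·g/cm³).
e = (19.47 − 37.8) − (55.4526 − 108.108) / 3.23 = −2.03 km.

−2.03 km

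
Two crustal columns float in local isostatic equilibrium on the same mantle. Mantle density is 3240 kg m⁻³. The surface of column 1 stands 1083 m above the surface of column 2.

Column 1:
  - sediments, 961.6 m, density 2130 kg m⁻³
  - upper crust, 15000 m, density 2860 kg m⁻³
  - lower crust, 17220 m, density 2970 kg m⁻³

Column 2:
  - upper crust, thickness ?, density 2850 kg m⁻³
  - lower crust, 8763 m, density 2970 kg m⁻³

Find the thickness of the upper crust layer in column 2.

Take the compensation level at the base of the deeper column (depth z_c below the surface of column 1) and equate Σ ρ_i t_i down to z_c; mantle fills any gap and the z_c terms cancel.
Column 1: 961.6×2130 + 15000×2860 + 17220×2970 + (z_c − 33181.6)×3240
Column 2: 1083×0 + x×2850 + 8763×2970 + (z_c − 1083 − 8763 − x)×3240
The z_c×3240 term appears on both sides and cancels. Collect the known terms of each column as K = Σ(ρt)_known − 3240 × (depth of known layers): K_1 = 96091608 − 3240×33181.6 = −11416776; K_2 = 26026110 − 3240×(1083 + 8763) = −5874930.
Balance: K_1 = K_2 − x×(3240 − 2850), so x = (K_2 − K_1)/(3240 − 2850) = 5541850/390 = 14200 m.

14200 m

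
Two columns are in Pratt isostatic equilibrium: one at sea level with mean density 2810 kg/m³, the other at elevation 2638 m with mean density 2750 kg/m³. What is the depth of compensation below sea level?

ρ_ref D = ρ (D + h) → D (ρ_ref − ρ) = ρ h.
D = ρ h/(ρ_ref − ρ) = 2750 × 2638 m/(2810 − 2750) = 121000 m.

121000 m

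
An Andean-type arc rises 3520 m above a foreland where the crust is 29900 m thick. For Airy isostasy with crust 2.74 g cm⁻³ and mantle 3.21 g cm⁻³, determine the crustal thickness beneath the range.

Root depth r = h ρ_c / (ρ_m − ρ_c) = 3520 m × 2.74 / 0.47 = 20520 m.
Total thickness = T + h + r = 29900 m + 3520 m + 20520 m = 53900 m.

53900 m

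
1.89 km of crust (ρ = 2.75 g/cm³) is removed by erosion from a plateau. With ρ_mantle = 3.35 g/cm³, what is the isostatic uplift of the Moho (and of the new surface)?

Unloading: uplift u = e ρ_c/ρ_m = 1.89 km × 2.75/3.35 = 1.55 km.

1.55 km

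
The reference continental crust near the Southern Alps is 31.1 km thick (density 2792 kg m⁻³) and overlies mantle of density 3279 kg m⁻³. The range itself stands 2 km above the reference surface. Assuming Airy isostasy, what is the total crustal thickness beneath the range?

44.6 km

Root depth r = h ρ_c / (ρ_m − ρ_c) = 2 km × 2792 / 487 = 11.47 km.
Total thickness = T + h + r = 31.1 km + 2 km + 11.47 km = 44.6 km.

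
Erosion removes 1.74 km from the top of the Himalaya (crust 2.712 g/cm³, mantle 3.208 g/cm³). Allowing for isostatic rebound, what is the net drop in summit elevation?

Rebound u = e ρ_c/ρ_m = 1.74 km × 2.712/3.208 = 1.471 km.
Net surface drop = e − u = 1.74 km − 1.471 km = e (ρ_m − ρ_c)/ρ_m = 0.269 km.

0.269 km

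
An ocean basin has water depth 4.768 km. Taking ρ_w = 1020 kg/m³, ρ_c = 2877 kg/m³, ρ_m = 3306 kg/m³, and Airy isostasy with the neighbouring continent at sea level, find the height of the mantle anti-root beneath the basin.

20.6 km

Balancing pressure at the compensation depth: replacing crust with seawater at the top is compensated by replacing crust with mantle at the base: d (ρ_c − ρ_w) = a (ρ_m − ρ_c).
a = d (ρ_c − ρ_w)/(ρ_m − ρ_c) = 4.768 km × 1857/429 = 20.6 km.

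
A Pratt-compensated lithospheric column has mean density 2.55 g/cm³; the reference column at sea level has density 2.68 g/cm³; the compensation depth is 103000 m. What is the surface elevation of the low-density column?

5250 m

ρ_ref D = ρ (D + h) → h = D (ρ_ref − ρ)/ρ.
h = 103000 m × (2.68 − 2.55)/2.55 = 5250 m.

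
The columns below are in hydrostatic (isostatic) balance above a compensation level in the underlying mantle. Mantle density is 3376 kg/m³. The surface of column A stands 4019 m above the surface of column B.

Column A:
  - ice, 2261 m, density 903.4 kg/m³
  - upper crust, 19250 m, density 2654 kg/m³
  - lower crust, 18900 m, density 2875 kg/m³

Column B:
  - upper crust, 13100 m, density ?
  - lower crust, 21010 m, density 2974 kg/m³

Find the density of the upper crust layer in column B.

Take the compensation level at the base of the deeper column (depth z_c below the surface of column A) and equate Σ ρ_i t_i down to z_c; mantle fills any gap and the z_c terms cancel.
Column A: 2261×903.4 + 19250×2654 + 18900×2875 + (z_c − 40411)×3376
Column B: 4019×0 + 13100×ρ + 21010×2974 + (z_c − 4019 − 34110)×3376
The z_c×3376 term appears on both sides and cancels. Collect the known terms of each column as K = Σ(ρt)_known − 3376 × (depth of known layers): K_A = 107469587 − 3376×40411 = −28957948.6; K_B = 62483740 − 3376×(4019 + 34110) = −66239764.
Balance: K_A = K_B + 13100×ρ, so ρ = (K_A − K_B)/13100 = 37281800/13100 = 2850 kg/m³.

2850 kg/m³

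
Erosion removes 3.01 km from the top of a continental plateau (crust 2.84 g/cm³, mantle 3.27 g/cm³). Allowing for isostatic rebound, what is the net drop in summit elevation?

0.396 km

Rebound u = e ρ_c/ρ_m = 3.01 km × 2.84/3.27 = 2.614 km.
Net surface drop = e − u = 3.01 km − 2.614 km = e (ρ_m − ρ_c)/ρ_m = 0.396 km.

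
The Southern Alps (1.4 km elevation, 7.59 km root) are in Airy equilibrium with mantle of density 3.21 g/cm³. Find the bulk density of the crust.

2.71 g/cm³

ρ_c h = (ρ_m − ρ_c) r → ρ_c (h + r) = ρ_m r → ρ_c = ρ_m r / (h + r).
ρ_c = 3.21 × 7.59 km / (1.4 km + 7.59 km) = 2.71 g/cm³.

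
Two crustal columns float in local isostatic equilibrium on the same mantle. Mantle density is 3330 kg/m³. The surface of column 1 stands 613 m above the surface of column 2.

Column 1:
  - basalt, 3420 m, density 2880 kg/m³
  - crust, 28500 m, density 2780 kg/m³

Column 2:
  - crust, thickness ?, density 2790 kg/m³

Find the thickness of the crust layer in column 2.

28100 m

Take the compensation level at the base of the deeper column (depth z_c below the surface of column 1) and equate Σ ρ_i t_i down to z_c; mantle fills any gap and the z_c terms cancel.
Column 1: 3420×2880 + 28500×2780 + (z_c − 31920)×3330
Column 2: 613×0 + x×2790 + (z_c − 613 − 0 − x)×3330
The z_c×3330 term appears on both sides and cancels. Collect the known terms of each column as K = Σ(ρt)_known − 3330 × (depth of known layers): K_1 = 89079600 − 3330×31920 = −17214000; K_2 = 0 − 3330×(613 + 0) = −2041290.
Balance: K_1 = K_2 − x×(3330 − 2790), so x = (K_2 − K_1)/(3330 − 2790) = 15172700/540 = 28100 m.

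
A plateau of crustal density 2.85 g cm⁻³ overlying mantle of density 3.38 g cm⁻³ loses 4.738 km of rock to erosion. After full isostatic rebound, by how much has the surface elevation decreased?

Rebound u = e ρ_c/ρ_m = 4.738 km × 2.85/3.38 = 3.995 km.
Net surface drop = e − u = 4.738 km − 3.995 km = e (ρ_m − ρ_c)/ρ_m = 0.743 km.

0.743 km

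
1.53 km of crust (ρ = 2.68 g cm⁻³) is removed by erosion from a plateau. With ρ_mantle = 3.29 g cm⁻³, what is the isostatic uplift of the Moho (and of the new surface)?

Unloading: uplift u = e ρ_c/ρ_m = 1.53 km × 2.68/3.29 = 1.25 km.

1.25 km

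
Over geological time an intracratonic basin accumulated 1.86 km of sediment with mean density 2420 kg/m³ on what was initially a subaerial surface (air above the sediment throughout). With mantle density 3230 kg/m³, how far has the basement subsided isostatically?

Subaerial load: s = t ρ_sed / ρ_m = 1.86 km × 2420/3230 = 1.39 km.

1.39 km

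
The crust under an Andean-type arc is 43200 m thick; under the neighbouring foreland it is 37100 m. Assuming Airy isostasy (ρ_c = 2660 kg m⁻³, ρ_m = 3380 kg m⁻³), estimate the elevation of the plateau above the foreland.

1300 m

Excess crust Δ = 43200 m − 37100 m = 6100 m, split between elevation h and root r with h + r = Δ.
Airy balance ρ_c h = (ρ_m − ρ_c) r gives r = h ρ_c/(ρ_m − ρ_c), so h (1 + ρ_c/(ρ_m − ρ_c)) = Δ, i.e. h = Δ (ρ_m − ρ_c)/ρ_m.
h = 6100 m × 720/3380 = 1300 m.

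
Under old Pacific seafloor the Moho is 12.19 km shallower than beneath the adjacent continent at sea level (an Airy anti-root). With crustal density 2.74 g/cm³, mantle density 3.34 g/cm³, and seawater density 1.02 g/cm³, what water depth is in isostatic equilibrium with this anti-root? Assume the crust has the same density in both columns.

Replacing a thickness d of crust by seawater at the top must be balanced by replacing crust with mantle at the base: d (ρ_c − ρ_w) = a (ρ_m − ρ_c).
d = a (ρ_m − ρ_c)/(ρ_c − ρ_w) = 12.19 km × 0.6/1.72 = 4.25 km.

4.25 km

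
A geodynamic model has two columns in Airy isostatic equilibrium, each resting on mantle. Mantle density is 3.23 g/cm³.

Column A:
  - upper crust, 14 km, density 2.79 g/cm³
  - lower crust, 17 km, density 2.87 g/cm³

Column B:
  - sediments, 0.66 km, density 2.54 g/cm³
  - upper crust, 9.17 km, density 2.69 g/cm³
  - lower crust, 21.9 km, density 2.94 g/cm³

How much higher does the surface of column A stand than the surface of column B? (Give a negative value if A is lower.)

0.162 km

For any compensation level in the mantle, the mantle terms cancel and isostasy reduces to e = (Σt_A − Σt_B) − (Σ(ρt)_A − Σ(ρt)_B) / ρ_m.
Σt_A = 31 km; Σt_B = 31.73 km; Σ(ρt)_A = 87.85; Σ(ρt)_B = 90.7297 (in km·g/cm³).
e = (31 − 31.73) − (87.85 − 90.7297) / 3.23 = 0.162 km.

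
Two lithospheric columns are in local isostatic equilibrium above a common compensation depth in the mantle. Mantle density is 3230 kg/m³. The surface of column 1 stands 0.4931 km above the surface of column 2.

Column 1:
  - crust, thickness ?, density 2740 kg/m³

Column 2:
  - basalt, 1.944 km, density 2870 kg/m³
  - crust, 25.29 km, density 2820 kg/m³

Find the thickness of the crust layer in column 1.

25.8 km

Take the compensation level at the base of the deeper column (depth z_c below the surface of column 1) and equate Σ ρ_i t_i down to z_c; mantle fills any gap and the z_c terms cancel.
Column 1: x×2740 + (z_c − 0 − x)×3230
Column 2: 0.4931×0 + 1.944×2870 + 25.29×2820 + (z_c − 0.4931 − 27.234)×3230
The z_c×3230 term appears on both sides and cancels. Collect the known terms of each column as K = Σ(ρt)_known − 3230 × (depth of known layers): K_1 = 0 − 3230×0 = 0; K_2 = 76897.08 − 3230×(0.4931 + 27.234) = −12661.453.
Balance: K_1 − x×(3230 − 2740) = K_2, so x = (K_1 − K_2)/(3230 − 2740) = 12661.5/490 = 25.8 km.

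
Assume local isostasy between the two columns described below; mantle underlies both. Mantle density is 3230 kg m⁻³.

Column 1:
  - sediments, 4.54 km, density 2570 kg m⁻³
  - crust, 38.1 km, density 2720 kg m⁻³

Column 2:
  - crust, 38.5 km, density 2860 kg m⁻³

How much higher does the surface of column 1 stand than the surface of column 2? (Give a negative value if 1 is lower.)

For any compensation level in the mantle, the mantle terms cancel and isostasy reduces to e = (Σt_1 − Σt_2) − (Σ(ρt)_1 − Σ(ρt)_2) / ρ_m.
Σt_1 = 42.64 km; Σt_2 = 38.5 km; Σ(ρt)_1 = 115299.8; Σ(ρt)_2 = 110110 (in km·kg m⁻³).
e = (42.64 − 38.5) − (115299.8 − 110110) / 3230 = 2.53 km.

2.53 km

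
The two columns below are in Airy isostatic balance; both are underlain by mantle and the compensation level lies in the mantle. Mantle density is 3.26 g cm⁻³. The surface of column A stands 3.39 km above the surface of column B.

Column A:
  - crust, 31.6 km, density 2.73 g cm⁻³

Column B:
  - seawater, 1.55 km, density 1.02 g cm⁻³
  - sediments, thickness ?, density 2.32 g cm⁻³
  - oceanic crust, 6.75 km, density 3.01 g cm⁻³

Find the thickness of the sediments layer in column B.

Take the compensation level at the base of the deeper column (depth z_c below the surface of column A) and equate Σ ρ_i t_i down to z_c; mantle fills any gap and the z_c terms cancel.
Column A: 31.6×2.73 + (z_c − 31.6)×3.26
Column B: 3.39×0 + 1.55×1.02 + x×2.32 + 6.75×3.01 + (z_c − 3.39 − 8.3 − x)×3.26
The z_c×3.26 term appears on both sides and cancels. Collect the known terms of each column as K = Σ(ρt)_known − 3.26 × (depth of known layers): K_A = 86.268 − 3.26×31.6 = −16.748; K_B = 21.8985 − 3.26×(3.39 + 8.3) = −16.2109.
Balance: K_A = K_B − x×(3.26 − 2.32), so x = (K_B − K_A)/(3.26 − 2.32) = 0.5371/0.94 = 0.571 km.

0.571 km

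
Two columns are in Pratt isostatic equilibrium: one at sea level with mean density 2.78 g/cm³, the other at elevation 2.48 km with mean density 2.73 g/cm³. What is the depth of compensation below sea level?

ρ_ref D = ρ (D + h) → D (ρ_ref − ρ) = ρ h.
D = ρ h/(ρ_ref − ρ) = 2.73 × 2.48 km/(2.78 − 2.73) = 135 km.

135 km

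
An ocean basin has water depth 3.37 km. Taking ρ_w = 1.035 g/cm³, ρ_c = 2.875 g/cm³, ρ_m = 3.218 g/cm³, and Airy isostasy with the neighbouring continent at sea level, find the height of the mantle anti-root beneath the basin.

18.1 km

For local isostatic compensation: replacing crust with seawater at the top is compensated by replacing crust with mantle at the base: d (ρ_c − ρ_w) = a (ρ_m − ρ_c).
a = d (ρ_c − ρ_w)/(ρ_m − ρ_c) = 3.37 km × 1.84/0.343 = 18.1 km.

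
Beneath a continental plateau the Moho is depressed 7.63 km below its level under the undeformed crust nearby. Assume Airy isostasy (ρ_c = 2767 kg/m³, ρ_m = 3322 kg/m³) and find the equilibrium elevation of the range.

By Archimedes' principle applied to the lithosphere: ρ_c h = (ρ_m − ρ_c) r.
h = r (ρ_m − ρ_c) / ρ_c = 7.63 km × (3322 − 2767) / 2767 = 1.53 km.

1.53 km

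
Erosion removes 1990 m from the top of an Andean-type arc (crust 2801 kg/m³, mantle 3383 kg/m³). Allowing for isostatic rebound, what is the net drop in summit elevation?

342 m

Rebound u = e ρ_c/ρ_m = 1990 m × 2801/3383 = 1648 m.
Net surface drop = e − u = 1990 m − 1648 m = e (ρ_m − ρ_c)/ρ_m = 342 m.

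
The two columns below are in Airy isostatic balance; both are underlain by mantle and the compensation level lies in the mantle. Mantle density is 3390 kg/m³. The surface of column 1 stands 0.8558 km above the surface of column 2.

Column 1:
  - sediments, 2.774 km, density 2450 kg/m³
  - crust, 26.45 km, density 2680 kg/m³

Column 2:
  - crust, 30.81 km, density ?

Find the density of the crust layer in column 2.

2790 kg/m³

Take the compensation level at the base of the deeper column (depth z_c below the surface of column 1) and equate Σ ρ_i t_i down to z_c; mantle fills any gap and the z_c terms cancel.
Column 1: 2.774×2450 + 26.45×2680 + (z_c − 29.224)×3390
Column 2: 0.8558×0 + 30.81×ρ + (z_c − 0.8558 − 30.81)×3390
The z_c×3390 term appears on both sides and cancels. Collect the known terms of each column as K = Σ(ρt)_known − 3390 × (depth of known layers): K_1 = 77682.3 − 3390×29.224 = −21387.06; K_2 = 0 − 3390×(0.8558 + 30.81) = −107347.062.
Balance: K_1 = K_2 + 30.81×ρ, so ρ = (K_1 − K_2)/30.81 = 85960/30.81 = 2790 kg/m³.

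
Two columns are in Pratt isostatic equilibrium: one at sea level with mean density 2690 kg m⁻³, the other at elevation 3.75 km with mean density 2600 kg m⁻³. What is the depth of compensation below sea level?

ρ_ref D = ρ (D + h) → D (ρ_ref − ρ) = ρ h.
D = ρ h/(ρ_ref − ρ) = 2600 × 3.75 km/(2690 − 2600) = 108 km.

108 km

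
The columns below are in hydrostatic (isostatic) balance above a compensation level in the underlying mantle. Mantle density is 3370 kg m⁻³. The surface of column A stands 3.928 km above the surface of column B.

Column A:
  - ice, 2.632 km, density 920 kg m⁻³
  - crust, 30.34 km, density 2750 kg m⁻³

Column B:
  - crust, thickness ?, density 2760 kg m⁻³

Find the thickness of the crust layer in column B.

19.7 km

Take the compensation level at the base of the deeper column (depth z_c below the surface of column A) and equate Σ ρ_i t_i down to z_c; mantle fills any gap and the z_c terms cancel.
Column A: 2.632×920 + 30.34×2750 + (z_c − 32.972)×3370
Column B: 3.928×0 + x×2760 + (z_c − 3.928 − 0 − x)×3370
The z_c×3370 term appears on both sides and cancels. Collect the known terms of each column as K = Σ(ρt)_known − 3370 × (depth of known layers): K_A = 85856.44 − 3370×32.972 = −25259.2; K_B = 0 − 3370×(3.928 + 0) = −13237.36.
Balance: K_A = K_B − x×(3370 − 2760), so x = (K_B − K_A)/(3370 − 2760) = 12021.8/610 = 19.7 km.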